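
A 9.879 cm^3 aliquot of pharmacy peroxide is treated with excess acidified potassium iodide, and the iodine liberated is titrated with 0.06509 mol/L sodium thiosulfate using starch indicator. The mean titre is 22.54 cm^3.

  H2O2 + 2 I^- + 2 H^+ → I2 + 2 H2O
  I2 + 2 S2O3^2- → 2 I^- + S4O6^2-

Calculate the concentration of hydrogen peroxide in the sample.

n(S2O3^2-) = 0.02254 × 0.06509 = 1.467 × 10^-3 mol
n(I2) = n(S2O3^2-)/2 = 7.336 × 10^-4 mol
n(H2O2) in the aliquot = 7.336 × 10^-4 mol (1:1 ratio)
[H2O2] = 7.336 × 10^-4 / 0.009879 = 0.07425 mol/L

0.07425 mol/L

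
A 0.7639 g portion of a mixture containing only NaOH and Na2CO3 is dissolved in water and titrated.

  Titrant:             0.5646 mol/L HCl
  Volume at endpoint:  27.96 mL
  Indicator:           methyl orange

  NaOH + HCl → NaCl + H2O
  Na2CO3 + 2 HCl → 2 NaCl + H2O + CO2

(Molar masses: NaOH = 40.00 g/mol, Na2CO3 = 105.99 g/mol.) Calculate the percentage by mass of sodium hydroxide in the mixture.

n(HCl) = 0.02796 × 0.5646 = 0.01579 mol
Let x = n(NaOH), y = n(Na2CO3).
Titrant: 1x + 2y = 0.01579;  mass: 40.00x + 105.99y = 0.7639
Solving, x = 5.594 × 10^-3 mol, y = 5.096 × 10^-3 mol
mass of NaOH = 5.594 × 10^-3 × 40.00 = 0.2237 g
% NaOH = 0.2237 / 0.7639 × 100 = 29.29 %

29.29 %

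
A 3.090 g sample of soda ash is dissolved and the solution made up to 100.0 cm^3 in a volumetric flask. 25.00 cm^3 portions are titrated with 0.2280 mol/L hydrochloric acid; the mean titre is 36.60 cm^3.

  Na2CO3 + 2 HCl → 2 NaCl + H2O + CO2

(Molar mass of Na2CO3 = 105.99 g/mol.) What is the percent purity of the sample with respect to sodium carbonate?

n(HCl) per titration = 0.03660 × 0.2280 = 8.345 × 10^-3 mol
From the 1:2 ratio, n(Na2CO3) in each aliquot = 1/2 × 8.345 × 10^-3 = 4.172 × 10^-3 mol
n(Na2CO3) in the whole flask = 4.172 × 10^-3 × 100.0/25.00 = 0.01669 mol
mass of Na2CO3 = 0.01669 × 105.99 = 1.769 g
% Na2CO3 = 1.769 / 3.090 × 100 = 57.25 %

57.25 %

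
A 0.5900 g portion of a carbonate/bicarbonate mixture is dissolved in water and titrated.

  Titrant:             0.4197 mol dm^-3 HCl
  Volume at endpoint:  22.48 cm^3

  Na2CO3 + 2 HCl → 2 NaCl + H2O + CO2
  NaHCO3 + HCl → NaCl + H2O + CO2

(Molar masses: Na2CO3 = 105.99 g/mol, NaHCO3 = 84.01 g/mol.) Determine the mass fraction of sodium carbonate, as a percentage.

58.68 %

n(HCl) = 0.02248 × 0.4197 = 9.435 × 10^-3 mol
Let x = n(Na2CO3), y = n(NaHCO3).
Titrant: 2x + 1y = 9.435 × 10^-3;  mass: 105.99x + 84.01y = 0.5900
Solving, x = 3.267 × 10^-3 mol, y = 2.902 × 10^-3 mol
mass of Na2CO3 = 3.267 × 10^-3 × 105.99 = 0.3462 g
% Na2CO3 = 0.3462 / 0.5900 × 100 = 58.68 %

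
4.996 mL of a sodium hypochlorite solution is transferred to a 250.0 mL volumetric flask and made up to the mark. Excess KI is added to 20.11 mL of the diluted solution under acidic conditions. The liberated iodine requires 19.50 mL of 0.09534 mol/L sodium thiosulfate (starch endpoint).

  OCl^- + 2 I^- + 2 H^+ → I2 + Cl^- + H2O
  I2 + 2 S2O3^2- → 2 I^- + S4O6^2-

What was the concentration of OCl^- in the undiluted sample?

2.313 mol/L

n(S2O3^2-) = 0.01950 × 0.09534 = 1.859 × 10^-3 mol
n(I2) = n(S2O3^2-)/2 = 9.296 × 10^-4 mol
n(OCl^-) in the aliquot = 9.296 × 10^-4 mol (1:1 ratio)
[OCl^-]_dilute = 9.296 × 10^-4 / 0.02011 = 0.04622 mol/L
[OCl^-]_original = 0.04622 × 250.0/4.996 = 2.313 mol/L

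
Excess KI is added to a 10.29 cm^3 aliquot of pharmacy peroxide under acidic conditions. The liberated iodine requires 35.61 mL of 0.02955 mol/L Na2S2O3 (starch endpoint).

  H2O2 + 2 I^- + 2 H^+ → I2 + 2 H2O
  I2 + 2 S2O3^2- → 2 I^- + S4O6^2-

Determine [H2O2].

0.05113 mol/L

n(S2O3^2-) = 0.03561 × 0.02955 = 1.052 × 10^-3 mol
n(I2) = n(S2O3^2-)/2 = 5.261 × 10^-4 mol
n(H2O2) in the aliquot = 5.261 × 10^-4 mol (1:1 ratio)
[H2O2] = 5.261 × 10^-4 / 0.01029 = 0.05113 mol/L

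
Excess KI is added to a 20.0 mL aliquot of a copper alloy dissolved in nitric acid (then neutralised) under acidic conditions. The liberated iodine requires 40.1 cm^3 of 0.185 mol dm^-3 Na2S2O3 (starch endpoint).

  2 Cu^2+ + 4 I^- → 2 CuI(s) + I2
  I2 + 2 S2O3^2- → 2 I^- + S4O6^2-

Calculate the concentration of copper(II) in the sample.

n(S2O3^2-) = 0.0401 × 0.185 = 7.42 × 10^-3 mol
n(I2) = n(S2O3^2-)/2 = 3.71 × 10^-3 mol
From the 2:1 ratio, n(Cu2+) in the aliquot = 2/1 × 3.71 × 10^-3 = 7.42 × 10^-3 mol
[Cu2+] = 7.42 × 10^-3 / 0.0200 = 0.371 mol/L

0.371 mol/L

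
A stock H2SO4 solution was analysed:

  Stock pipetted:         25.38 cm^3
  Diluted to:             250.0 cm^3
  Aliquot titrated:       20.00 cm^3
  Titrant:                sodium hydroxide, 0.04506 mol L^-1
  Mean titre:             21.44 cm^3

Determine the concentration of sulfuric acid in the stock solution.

0.2379 mol/L

H2SO4 + 2 NaOH → Na2SO4 + 2 H2O
n(NaOH) = 0.02144 × 0.04506 = 9.661 × 10^-4 mol
From the 1:2 ratio, n(H2SO4) in the aliquot = 1/2 × 9.661 × 10^-4 = 4.830 × 10^-4 mol
[H2SO4]_dilute = 4.830 × 10^-4 / 0.02000 = 0.02415 mol/L
Dilution factor = 250.0 / 25.38 = 9.850
[H2SO4]_stock = 0.02415 × 9.850 = 0.2379 mol/L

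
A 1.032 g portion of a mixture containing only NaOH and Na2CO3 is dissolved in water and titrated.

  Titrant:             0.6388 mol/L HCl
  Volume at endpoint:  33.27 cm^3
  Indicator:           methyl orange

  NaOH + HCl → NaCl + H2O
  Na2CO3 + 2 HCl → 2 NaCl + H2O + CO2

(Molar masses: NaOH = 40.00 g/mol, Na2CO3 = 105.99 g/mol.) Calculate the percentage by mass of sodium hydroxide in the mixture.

28.13 %

n(HCl) = 0.03327 × 0.6388 = 0.02125 mol
Let x = n(NaOH), y = n(Na2CO3).
Titrant: 1x + 2y = 0.02125;  mass: 40.00x + 105.99y = 1.032
Solving, x = 7.256 × 10^-3 mol, y = 6.998 × 10^-3 mol
mass of NaOH = 7.256 × 10^-3 × 40.00 = 0.2903 g
% NaOH = 0.2903 / 1.032 × 100 = 28.13 %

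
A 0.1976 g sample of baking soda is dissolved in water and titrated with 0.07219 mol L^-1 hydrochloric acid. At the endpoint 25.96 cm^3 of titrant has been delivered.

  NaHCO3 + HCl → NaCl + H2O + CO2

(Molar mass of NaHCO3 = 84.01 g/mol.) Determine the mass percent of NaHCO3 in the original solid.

79.68 %

n(HCl) = 0.02596 L × 0.07219 mol/L = 1.874 × 10^-3 mol
n(NaHCO3) = 1.874 × 10^-3 mol (1:1 ratio)
mass of NaHCO3 = 1.874 × 10^-3 × 84.01 g/mol = 0.1574 g
% NaHCO3 = 0.1574 / 0.1976 × 100 = 79.68 %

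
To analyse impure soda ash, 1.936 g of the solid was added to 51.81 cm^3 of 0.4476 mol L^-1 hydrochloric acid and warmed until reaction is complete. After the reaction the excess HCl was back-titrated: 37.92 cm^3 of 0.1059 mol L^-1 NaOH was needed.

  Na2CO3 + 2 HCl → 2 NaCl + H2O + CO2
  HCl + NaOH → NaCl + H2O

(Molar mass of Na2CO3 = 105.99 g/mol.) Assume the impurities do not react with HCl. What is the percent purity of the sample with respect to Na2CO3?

n(HCl) added = 0.05181 × 0.4476 = 0.02319 mol
n(NaOH) used in back-titration = 0.03792 × 0.1059 = 4.016 × 10^-3 mol
n(HCl) left over = 4.016 × 10^-3 mol (1:1 ratio)
n(HCl) consumed by analyte = 0.02319 − 4.016 × 10^-3 = 0.01917 mol
From the 1:2 ratio, n(Na2CO3) = 1/2 × 0.01917 = 9.587 × 10^-3 mol
mass of Na2CO3 = 9.587 × 10^-3 × 105.99 = 1.016 g
% Na2CO3 = 1.016 / 1.936 × 100 = 52.49 %

52.49 %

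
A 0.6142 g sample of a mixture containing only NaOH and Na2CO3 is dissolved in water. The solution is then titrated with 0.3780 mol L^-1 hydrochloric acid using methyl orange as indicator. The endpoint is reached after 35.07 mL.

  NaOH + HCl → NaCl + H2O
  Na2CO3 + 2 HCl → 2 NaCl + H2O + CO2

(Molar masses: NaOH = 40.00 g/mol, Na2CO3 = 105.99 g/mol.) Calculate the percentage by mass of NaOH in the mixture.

44.27 %

n(HCl) = 0.03507 × 0.3780 = 0.01326 mol
Let x = n(NaOH), y = n(Na2CO3).
Titrant: 1x + 2y = 0.01326;  mass: 40.00x + 105.99y = 0.6142
Solving, x = 6.797 × 10^-3 mol, y = 3.230 × 10^-3 mol
mass of NaOH = 6.797 × 10^-3 × 40.00 = 0.2719 g
% NaOH = 0.2719 / 0.6142 × 100 = 44.27 %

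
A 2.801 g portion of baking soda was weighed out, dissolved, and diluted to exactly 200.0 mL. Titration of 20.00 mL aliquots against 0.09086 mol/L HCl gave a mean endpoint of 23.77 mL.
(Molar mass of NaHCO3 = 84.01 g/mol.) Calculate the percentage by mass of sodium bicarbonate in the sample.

64.78 %

NaHCO3 + HCl → NaCl + H2O + CO2
n(HCl) per titration = 0.02377 × 0.09086 = 2.160 × 10^-3 mol
n(NaHCO3) in each aliquot = 2.160 × 10^-3 mol (1:1 ratio)
n(NaHCO3) in the whole flask = 2.160 × 10^-3 × 200.0/20.00 = 0.02160 mol
mass of NaHCO3 = 0.02160 × 84.01 = 1.814 g
% NaHCO3 = 1.814 / 2.801 × 100 = 64.78 %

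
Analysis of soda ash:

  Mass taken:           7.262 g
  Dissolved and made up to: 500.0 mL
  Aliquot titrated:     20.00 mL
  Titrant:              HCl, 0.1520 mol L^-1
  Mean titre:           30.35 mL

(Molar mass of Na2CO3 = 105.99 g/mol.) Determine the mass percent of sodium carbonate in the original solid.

84.16 %

Na2CO3 + 2 HCl → 2 NaCl + H2O + CO2
n(HCl) per titration = 0.03035 × 0.1520 = 4.613 × 10^-3 mol
From the 1:2 ratio, n(Na2CO3) in each aliquot = 1/2 × 4.613 × 10^-3 = 2.307 × 10^-3 mol
n(Na2CO3) in the whole flask = 2.307 × 10^-3 × 500.0/20.00 = 0.05766 mol
mass of Na2CO3 = 0.05766 × 105.99 = 6.112 g
% Na2CO3 = 6.112 / 7.262 × 100 = 84.16 %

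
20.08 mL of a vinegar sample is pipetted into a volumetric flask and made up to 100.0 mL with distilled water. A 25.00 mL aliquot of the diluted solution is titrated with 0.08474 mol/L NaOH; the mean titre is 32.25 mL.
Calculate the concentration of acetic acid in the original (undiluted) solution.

CH3COOH + NaOH → CH3COONa + H2O
n(NaOH) = 0.03225 × 0.08474 = 2.733 × 10^-3 mol
n(CH3COOH) in the aliquot = 2.733 × 10^-3 mol (1:1 ratio)
[CH3COOH]_dilute = 2.733 × 10^-3 / 0.02500 = 0.1093 mol/L
Dilution factor = 100.0 / 20.08 = 4.980
[CH3COOH]_stock = 0.1093 × 4.980 = 0.5444 mol/L

0.5444 mol/L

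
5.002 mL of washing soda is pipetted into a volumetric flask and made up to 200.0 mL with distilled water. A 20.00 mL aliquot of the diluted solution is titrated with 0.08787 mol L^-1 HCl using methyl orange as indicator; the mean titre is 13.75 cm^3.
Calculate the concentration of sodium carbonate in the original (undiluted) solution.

1.208 mol/L

Na2CO3 + 2 HCl → 2 NaCl + H2O + CO2
n(HCl) = 0.01375 × 0.08787 = 1.208 × 10^-3 mol
From the 1:2 ratio, n(Na2CO3) in the aliquot = 1/2 × 1.208 × 10^-3 = 6.041 × 10^-4 mol
[Na2CO3]_dilute = 6.041 × 10^-4 / 0.02000 = 0.03021 mol/L
Dilution factor = 200.0 / 5.002 = 39.98
[Na2CO3]_stock = 0.03021 × 39.98 = 1.208 mol/L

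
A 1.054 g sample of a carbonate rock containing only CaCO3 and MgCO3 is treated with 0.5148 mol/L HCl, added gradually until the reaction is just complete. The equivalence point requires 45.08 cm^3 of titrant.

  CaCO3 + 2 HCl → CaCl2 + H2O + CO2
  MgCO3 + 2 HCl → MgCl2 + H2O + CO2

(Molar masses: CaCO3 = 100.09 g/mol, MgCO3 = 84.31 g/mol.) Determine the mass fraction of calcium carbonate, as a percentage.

n(HCl) = 0.04508 × 0.5148 = 0.02321 mol
Let x = n(CaCO3), y = n(MgCO3).
Titrant: 2x + 2y = 0.02321;  mass: 100.09x + 84.31y = 1.054
Solving, x = 4.797 × 10^-3 mol, y = 6.806 × 10^-3 mol
mass of CaCO3 = 4.797 × 10^-3 × 100.09 = 0.4802 g
% CaCO3 = 0.4802 / 1.054 × 100 = 45.56 %

45.56 %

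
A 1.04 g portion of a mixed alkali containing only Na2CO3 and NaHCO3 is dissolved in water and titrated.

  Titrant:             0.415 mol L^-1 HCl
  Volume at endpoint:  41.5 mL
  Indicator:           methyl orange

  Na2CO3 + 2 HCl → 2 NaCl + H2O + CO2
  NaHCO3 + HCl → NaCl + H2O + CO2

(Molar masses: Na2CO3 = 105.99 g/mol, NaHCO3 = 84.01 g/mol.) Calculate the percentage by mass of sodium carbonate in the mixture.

n(HCl) = 0.0415 × 0.415 = 0.0172 mol
Let x = n(Na2CO3), y = n(NaHCO3).
Titrant: 2x + 1y = 0.0172;  mass: 105.99x + 84.01y = 1.04
Solving, x = 6.56 × 10^-3 mol, y = 4.10 × 10^-3 mol
mass of Na2CO3 = 6.56 × 10^-3 × 105.99 = 0.695 g
% Na2CO3 = 0.695 / 1.04 × 100 = 66.8 %

66.8 %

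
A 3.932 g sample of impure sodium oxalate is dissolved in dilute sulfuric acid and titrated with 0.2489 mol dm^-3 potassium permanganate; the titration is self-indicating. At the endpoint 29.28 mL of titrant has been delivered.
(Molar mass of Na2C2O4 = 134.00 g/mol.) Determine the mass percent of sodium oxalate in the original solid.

62.09 %

2 MnO4^- + 5 C2O4^2- + 16 H^+ → 2 Mn^2+ + 10 CO2 + 8 H2O
n(KMnO4) = 0.02928 L × 0.2489 mol/L = 7.288 × 10^-3 mol
From the 5:2 ratio, n(Na2C2O4) = 5/2 × 7.288 × 10^-3 = 0.01822 mol
mass of Na2C2O4 = 0.01822 × 134.00 g/mol = 2.441 g
% Na2C2O4 = 2.441 / 3.932 × 100 = 62.09 %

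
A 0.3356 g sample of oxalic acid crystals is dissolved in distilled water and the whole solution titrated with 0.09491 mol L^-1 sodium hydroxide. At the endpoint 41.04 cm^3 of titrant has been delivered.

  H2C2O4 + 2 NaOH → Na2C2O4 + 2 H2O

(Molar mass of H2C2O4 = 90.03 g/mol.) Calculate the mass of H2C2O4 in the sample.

0.1753 g

n(NaOH) = 0.04104 L × 0.09491 mol/L = 3.895 × 10^-3 mol
From the 1:2 ratio, n(H2C2O4) = 1/2 × 3.895 × 10^-3 = 1.948 × 10^-3 mol
mass of H2C2O4 = 1.948 × 10^-3 × 90.03 g/mol = 0.1753 g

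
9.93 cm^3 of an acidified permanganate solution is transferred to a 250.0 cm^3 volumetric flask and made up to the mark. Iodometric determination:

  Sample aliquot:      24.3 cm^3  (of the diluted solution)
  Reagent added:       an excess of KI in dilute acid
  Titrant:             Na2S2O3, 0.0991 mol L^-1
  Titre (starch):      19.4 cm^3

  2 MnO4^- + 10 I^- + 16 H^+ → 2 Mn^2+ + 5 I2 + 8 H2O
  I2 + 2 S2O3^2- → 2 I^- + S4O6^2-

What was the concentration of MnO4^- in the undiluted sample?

n(S2O3^2-) = 0.0194 × 0.0991 = 1.92 × 10^-3 mol
n(I2) = n(S2O3^2-)/2 = 9.61 × 10^-4 mol
From the 2:5 ratio, n(MnO4^-) in the aliquot = 2/5 × 9.61 × 10^-4 = 3.85 × 10^-4 mol
[MnO4^-]_dilute = 3.85 × 10^-4 / 0.0243 = 0.0158 mol/L
[MnO4^-]_original = 0.0158 × 250.0/9.93 = 0.398 mol/L

0.398 mol/L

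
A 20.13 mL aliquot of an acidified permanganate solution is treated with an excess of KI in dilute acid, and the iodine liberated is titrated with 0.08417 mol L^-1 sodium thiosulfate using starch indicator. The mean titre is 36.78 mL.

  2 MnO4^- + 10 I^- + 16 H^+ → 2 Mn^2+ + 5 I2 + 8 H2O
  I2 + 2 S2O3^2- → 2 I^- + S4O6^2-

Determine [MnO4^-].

n(S2O3^2-) = 0.03678 × 0.08417 = 3.096 × 10^-3 mol
n(I2) = n(S2O3^2-)/2 = 1.548 × 10^-3 mol
From the 2:5 ratio, n(MnO4^-) in the aliquot = 2/5 × 1.548 × 10^-3 = 6.192 × 10^-4 mol
[MnO4^-] = 6.192 × 10^-4 / 0.02013 = 0.03076 mol/L

0.03076 mol/L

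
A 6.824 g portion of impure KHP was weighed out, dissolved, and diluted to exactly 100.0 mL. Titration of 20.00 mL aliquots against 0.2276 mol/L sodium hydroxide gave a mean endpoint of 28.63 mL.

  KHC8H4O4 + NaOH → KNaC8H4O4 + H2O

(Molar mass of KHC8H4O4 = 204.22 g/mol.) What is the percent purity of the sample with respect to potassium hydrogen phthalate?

n(NaOH) per titration = 0.02863 × 0.2276 = 6.516 × 10^-3 mol
n(KHC8H4O4) in each aliquot = 6.516 × 10^-3 mol (1:1 ratio)
n(KHC8H4O4) in the whole flask = 6.516 × 10^-3 × 100.0/20.00 = 0.03258 mol
mass of KHC8H4O4 = 0.03258 × 204.22 = 6.654 g
% KHC8H4O4 = 6.654 / 6.824 × 100 = 97.50 %

97.50 %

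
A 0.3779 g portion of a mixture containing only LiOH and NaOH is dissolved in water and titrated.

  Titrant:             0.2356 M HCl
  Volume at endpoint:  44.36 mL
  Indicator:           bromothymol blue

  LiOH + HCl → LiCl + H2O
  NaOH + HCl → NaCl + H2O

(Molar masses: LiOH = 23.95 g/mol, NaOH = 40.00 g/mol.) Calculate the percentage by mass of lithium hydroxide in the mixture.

15.85 %

n(HCl) = 0.04436 × 0.2356 = 0.01045 mol
Let x = n(LiOH), y = n(NaOH).
Titrant: 1x + 1y = 0.01045;  mass: 23.95x + 40.00y = 0.3779
Solving, x = 2.501 × 10^-3 mol, y = 7.950 × 10^-3 mol
mass of LiOH = 2.501 × 10^-3 × 23.95 = 0.05991 g
% LiOH = 0.05991 / 0.3779 × 100 = 15.85 %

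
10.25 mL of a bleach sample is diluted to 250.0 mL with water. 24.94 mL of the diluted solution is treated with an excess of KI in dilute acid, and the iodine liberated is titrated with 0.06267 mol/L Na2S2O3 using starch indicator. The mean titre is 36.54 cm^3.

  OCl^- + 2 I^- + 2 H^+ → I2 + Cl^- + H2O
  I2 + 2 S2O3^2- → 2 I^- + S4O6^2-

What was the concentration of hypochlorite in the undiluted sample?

n(S2O3^2-) = 0.03654 × 0.06267 = 2.290 × 10^-3 mol
n(I2) = n(S2O3^2-)/2 = 1.145 × 10^-3 mol
n(OCl^-) in the aliquot = 1.145 × 10^-3 mol (1:1 ratio)
[OCl^-]_dilute = 1.145 × 10^-3 / 0.02494 = 0.04591 mol/L
[OCl^-]_original = 0.04591 × 250.0/10.25 = 1.120 mol/L

1.120 mol/L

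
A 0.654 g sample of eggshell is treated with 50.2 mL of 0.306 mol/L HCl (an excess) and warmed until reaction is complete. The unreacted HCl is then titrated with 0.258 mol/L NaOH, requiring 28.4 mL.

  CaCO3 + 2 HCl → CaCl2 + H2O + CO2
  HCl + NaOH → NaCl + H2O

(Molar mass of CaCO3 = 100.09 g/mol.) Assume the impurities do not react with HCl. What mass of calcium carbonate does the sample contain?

n(HCl) added = 0.0502 × 0.306 = 0.0154 mol
n(NaOH) used in back-titration = 0.0284 × 0.258 = 7.33 × 10^-3 mol
n(HCl) left over = 7.33 × 10^-3 mol (1:1 ratio)
n(HCl) consumed by analyte = 0.0154 − 7.33 × 10^-3 = 8.03 × 10^-3 mol
From the 1:2 ratio, n(CaCO3) = 1/2 × 8.03 × 10^-3 = 4.02 × 10^-3 mol
mass of CaCO3 = 4.02 × 10^-3 × 100.09 = 0.402 g

0.402 g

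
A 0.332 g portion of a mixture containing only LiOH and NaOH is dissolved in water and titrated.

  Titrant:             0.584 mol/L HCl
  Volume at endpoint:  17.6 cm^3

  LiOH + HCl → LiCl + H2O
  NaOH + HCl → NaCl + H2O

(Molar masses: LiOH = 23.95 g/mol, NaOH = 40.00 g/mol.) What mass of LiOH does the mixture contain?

0.118 g

n(HCl) = 0.0176 × 0.584 = 0.0103 mol
Let x = n(LiOH), y = n(NaOH).
Titrant: 1x + 1y = 0.0103;  mass: 23.95x + 40.00y = 0.332
Solving, x = 4.93 × 10^-3 mol, y = 5.35 × 10^-3 mol
mass of LiOH = 4.93 × 10^-3 × 23.95 = 0.118 g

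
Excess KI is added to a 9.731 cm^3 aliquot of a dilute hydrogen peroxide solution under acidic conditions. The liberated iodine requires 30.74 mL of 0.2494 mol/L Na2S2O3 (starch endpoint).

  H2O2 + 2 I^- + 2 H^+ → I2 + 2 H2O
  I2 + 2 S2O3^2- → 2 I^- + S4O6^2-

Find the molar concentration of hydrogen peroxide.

0.3939 mol/L

n(S2O3^2-) = 0.03074 × 0.2494 = 7.667 × 10^-3 mol
n(I2) = n(S2O3^2-)/2 = 3.833 × 10^-3 mol
n(H2O2) in the aliquot = 3.833 × 10^-3 mol (1:1 ratio)
[H2O2] = 3.833 × 10^-3 / 0.009731 = 0.3939 mol/L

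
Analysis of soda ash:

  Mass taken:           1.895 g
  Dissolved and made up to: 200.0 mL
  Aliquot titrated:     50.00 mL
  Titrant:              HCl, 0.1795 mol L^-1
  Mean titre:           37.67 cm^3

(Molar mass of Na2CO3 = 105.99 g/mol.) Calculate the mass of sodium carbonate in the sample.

Na2CO3 + 2 HCl → 2 NaCl + H2O + CO2
n(HCl) per titration = 0.03767 × 0.1795 = 6.762 × 10^-3 mol
From the 1:2 ratio, n(Na2CO3) in each aliquot = 1/2 × 6.762 × 10^-3 = 3.381 × 10^-3 mol
n(Na2CO3) in the whole flask = 3.381 × 10^-3 × 200.0/50.00 = 0.01352 mol
mass of Na2CO3 = 0.01352 × 105.99 = 1.433 g

1.433 g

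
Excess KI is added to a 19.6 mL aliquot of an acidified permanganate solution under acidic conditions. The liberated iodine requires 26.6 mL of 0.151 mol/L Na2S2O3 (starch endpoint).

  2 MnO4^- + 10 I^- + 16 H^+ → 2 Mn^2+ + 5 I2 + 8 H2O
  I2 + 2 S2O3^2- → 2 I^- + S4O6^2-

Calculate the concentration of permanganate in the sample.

0.0410 mol/L

n(S2O3^2-) = 0.0266 × 0.151 = 4.02 × 10^-3 mol
n(I2) = n(S2O3^2-)/2 = 2.01 × 10^-3 mol
From the 2:5 ratio, n(MnO4^-) in the aliquot = 2/5 × 2.01 × 10^-3 = 8.03 × 10^-4 mol
[MnO4^-] = 8.03 × 10^-4 / 0.0196 = 0.0410 mol/L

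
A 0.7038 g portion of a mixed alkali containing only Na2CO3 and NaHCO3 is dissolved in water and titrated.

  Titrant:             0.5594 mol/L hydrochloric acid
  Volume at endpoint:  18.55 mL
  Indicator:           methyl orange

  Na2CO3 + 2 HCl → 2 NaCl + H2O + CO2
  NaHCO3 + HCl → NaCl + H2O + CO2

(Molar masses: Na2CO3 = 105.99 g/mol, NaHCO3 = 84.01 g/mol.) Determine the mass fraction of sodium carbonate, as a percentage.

n(HCl) = 0.01855 × 0.5594 = 0.01038 mol
Let x = n(Na2CO3), y = n(NaHCO3).
Titrant: 2x + 1y = 0.01038;  mass: 105.99x + 84.01y = 0.7038
Solving, x = 2.708 × 10^-3 mol, y = 4.961 × 10^-3 mol
mass of Na2CO3 = 2.708 × 10^-3 × 105.99 = 0.2870 g
% Na2CO3 = 0.2870 / 0.7038 × 100 = 40.78 %

40.78 %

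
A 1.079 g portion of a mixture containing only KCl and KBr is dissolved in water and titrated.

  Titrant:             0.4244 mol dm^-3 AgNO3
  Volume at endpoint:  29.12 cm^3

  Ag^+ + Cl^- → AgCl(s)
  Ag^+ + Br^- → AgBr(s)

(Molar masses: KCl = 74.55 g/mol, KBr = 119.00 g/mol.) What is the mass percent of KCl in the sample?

n(AgNO3) = 0.02912 × 0.4244 = 0.01236 mol
Let x = n(KCl), y = n(KBr).
Titrant: 1x + 1y = 0.01236;  mass: 74.55x + 119.00y = 1.079
Solving, x = 8.811 × 10^-3 mol, y = 3.547 × 10^-3 mol
mass of KCl = 8.811 × 10^-3 × 74.55 = 0.6569 g
% KCl = 0.6569 / 1.079 × 100 = 60.88 %

60.88 %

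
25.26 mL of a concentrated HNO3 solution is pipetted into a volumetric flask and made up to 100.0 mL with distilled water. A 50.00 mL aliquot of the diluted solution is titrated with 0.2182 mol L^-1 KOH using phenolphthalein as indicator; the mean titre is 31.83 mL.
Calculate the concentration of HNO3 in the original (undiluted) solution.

0.5499 mol/L

HNO3 + KOH → KNO3 + H2O
n(KOH) = 0.03183 × 0.2182 = 6.945 × 10^-3 mol
n(HNO3) in the aliquot = 6.945 × 10^-3 mol (1:1 ratio)
[HNO3]_dilute = 6.945 × 10^-3 / 0.05000 = 0.1389 mol/L
Dilution factor = 100.0 / 25.26 = 3.959
[HNO3]_stock = 0.1389 × 3.959 = 0.5499 mol/L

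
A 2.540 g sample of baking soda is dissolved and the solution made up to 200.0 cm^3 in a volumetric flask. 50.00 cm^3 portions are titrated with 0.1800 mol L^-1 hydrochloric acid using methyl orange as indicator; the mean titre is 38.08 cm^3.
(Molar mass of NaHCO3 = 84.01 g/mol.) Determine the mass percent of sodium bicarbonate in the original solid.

NaHCO3 + HCl → NaCl + H2O + CO2
n(HCl) per titration = 0.03808 × 0.1800 = 6.854 × 10^-3 mol
n(NaHCO3) in each aliquot = 6.854 × 10^-3 mol (1:1 ratio)
n(NaHCO3) in the whole flask = 6.854 × 10^-3 × 200.0/50.00 = 0.02742 mol
mass of NaHCO3 = 0.02742 × 84.01 = 2.303 g
% NaHCO3 = 2.303 / 2.540 × 100 = 90.68 %

90.68 %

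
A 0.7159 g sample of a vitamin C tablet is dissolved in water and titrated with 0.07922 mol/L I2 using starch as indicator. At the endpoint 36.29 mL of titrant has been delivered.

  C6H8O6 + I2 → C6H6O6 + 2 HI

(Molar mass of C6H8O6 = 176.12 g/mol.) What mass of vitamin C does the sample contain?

0.5063 g

n(I2) = 0.03629 L × 0.07922 mol/L = 2.875 × 10^-3 mol
n(C6H8O6) = 2.875 × 10^-3 mol (1:1 ratio)
mass of C6H8O6 = 2.875 × 10^-3 × 176.12 g/mol = 0.5063 g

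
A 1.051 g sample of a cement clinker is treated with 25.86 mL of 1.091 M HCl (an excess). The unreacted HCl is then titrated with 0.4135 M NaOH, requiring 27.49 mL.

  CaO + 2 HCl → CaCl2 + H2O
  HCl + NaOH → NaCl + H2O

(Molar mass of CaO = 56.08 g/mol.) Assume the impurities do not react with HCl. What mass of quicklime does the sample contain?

0.4724 g

n(HCl) added = 0.02586 × 1.091 = 0.02821 mol
n(NaOH) used in back-titration = 0.02749 × 0.4135 = 0.01137 mol
n(HCl) left over = 0.01137 mol (1:1 ratio)
n(HCl) consumed by analyte = 0.02821 − 0.01137 = 0.01685 mol
From the 1:2 ratio, n(CaO) = 1/2 × 0.01685 = 8.423 × 10^-3 mol
mass of CaO = 8.423 × 10^-3 × 56.08 = 0.4724 g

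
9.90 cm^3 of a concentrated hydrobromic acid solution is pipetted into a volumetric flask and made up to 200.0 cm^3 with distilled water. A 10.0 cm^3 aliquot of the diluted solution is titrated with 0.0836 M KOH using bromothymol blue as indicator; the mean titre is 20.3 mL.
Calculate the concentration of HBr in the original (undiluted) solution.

3.43 M

HBr + KOH → KBr + H2O
n(KOH) = 0.0203 × 0.0836 = 1.70 × 10^-3 mol
n(HBr) in the aliquot = 1.70 × 10^-3 mol (1:1 ratio)
[HBr]_dilute = 1.70 × 10^-3 / 0.0100 = 0.170 mol/L
Dilution factor = 200.0 / 9.90 = 20.20
[HBr]_stock = 0.170 × 20.20 = 3.43 mol/L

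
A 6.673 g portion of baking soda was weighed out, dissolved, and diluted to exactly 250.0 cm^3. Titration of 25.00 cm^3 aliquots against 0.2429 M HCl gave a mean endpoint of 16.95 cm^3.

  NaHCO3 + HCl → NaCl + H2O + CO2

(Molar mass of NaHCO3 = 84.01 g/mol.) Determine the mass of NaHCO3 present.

n(HCl) per titration = 0.01695 × 0.2429 = 4.117 × 10^-3 mol
n(NaHCO3) in each aliquot = 4.117 × 10^-3 mol (1:1 ratio)
n(NaHCO3) in the whole flask = 4.117 × 10^-3 × 250.0/25.00 = 0.04117 mol
mass of NaHCO3 = 0.04117 × 84.01 = 3.459 g

3.459 g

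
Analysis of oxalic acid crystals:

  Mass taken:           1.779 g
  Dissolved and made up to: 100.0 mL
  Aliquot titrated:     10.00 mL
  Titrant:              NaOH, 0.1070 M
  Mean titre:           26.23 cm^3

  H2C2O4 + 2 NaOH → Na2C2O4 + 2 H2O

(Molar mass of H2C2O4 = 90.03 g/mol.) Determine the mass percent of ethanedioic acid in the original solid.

71.02 %

n(NaOH) per titration = 0.02623 × 0.1070 = 2.807 × 10^-3 mol
From the 1:2 ratio, n(H2C2O4) in each aliquot = 1/2 × 2.807 × 10^-3 = 1.403 × 10^-3 mol
n(H2C2O4) in the whole flask = 1.403 × 10^-3 × 100.0/10.00 = 0.01403 mol
mass of H2C2O4 = 0.01403 × 90.03 = 1.263 g
% H2C2O4 = 1.263 / 1.779 × 100 = 71.02 %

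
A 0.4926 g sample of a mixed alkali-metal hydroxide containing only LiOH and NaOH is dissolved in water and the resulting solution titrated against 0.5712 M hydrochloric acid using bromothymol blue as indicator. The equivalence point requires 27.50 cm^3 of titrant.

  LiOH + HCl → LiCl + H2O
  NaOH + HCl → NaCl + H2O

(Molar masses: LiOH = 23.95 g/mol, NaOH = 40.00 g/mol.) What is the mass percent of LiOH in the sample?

41.11 %

n(HCl) = 0.02750 × 0.5712 = 0.01571 mol
Let x = n(LiOH), y = n(NaOH).
Titrant: 1x + 1y = 0.01571;  mass: 23.95x + 40.00y = 0.4926
Solving, x = 8.456 × 10^-3 mol, y = 7.252 × 10^-3 mol
mass of LiOH = 8.456 × 10^-3 × 23.95 = 0.2025 g
% LiOH = 0.2025 / 0.4926 × 100 = 41.11 %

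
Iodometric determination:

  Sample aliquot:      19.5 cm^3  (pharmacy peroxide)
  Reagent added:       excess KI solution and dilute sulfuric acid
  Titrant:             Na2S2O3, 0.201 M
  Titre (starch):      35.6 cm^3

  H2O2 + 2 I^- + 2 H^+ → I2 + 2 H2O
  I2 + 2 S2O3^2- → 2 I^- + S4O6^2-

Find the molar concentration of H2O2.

n(S2O3^2-) = 0.0356 × 0.201 = 7.16 × 10^-3 mol
n(I2) = n(S2O3^2-)/2 = 3.58 × 10^-3 mol
n(H2O2) in the aliquot = 3.58 × 10^-3 mol (1:1 ratio)
[H2O2] = 3.58 × 10^-3 / 0.0195 = 0.183 mol/L

0.183 M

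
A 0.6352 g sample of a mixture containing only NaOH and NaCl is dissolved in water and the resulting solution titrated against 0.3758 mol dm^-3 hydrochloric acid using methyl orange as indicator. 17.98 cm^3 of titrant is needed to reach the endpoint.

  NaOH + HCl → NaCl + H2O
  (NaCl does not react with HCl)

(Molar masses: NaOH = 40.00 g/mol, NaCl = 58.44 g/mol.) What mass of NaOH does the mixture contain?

0.2703 g

n(HCl) = 0.01798 × 0.3758 = 6.757 × 10^-3 mol
Let x = n(NaOH), y = n(NaCl).
Titrant: 1x = 6.757 × 10^-3;  mass: 40.00x + 58.44y = 0.6352
Solving, x = 6.757 × 10^-3 mol, y = 6.244 × 10^-3 mol
mass of NaOH = 6.757 × 10^-3 × 40.00 = 0.2703 g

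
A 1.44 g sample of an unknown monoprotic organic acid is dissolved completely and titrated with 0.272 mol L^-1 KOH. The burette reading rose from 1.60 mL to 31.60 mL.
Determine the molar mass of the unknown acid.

176 g/mol

n(KOH) = 0.0300 L × 0.272 mol/L = 8.16 × 10^-3 mol
n(HA) = 8.16 × 10^-3 mol (1:1 ratio)
M = m / n = 1.44 g / 8.16 × 10^-3 mol = 176 g/mol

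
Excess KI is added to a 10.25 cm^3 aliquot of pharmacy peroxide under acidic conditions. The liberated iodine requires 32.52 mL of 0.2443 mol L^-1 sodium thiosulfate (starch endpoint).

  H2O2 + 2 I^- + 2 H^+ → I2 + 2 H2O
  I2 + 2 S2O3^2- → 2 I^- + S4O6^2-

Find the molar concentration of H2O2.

n(S2O3^2-) = 0.03252 × 0.2443 = 7.945 × 10^-3 mol
n(I2) = n(S2O3^2-)/2 = 3.972 × 10^-3 mol
n(H2O2) in the aliquot = 3.972 × 10^-3 mol (1:1 ratio)
[H2O2] = 3.972 × 10^-3 / 0.01025 = 0.3875 mol/L

0.3875 mol/L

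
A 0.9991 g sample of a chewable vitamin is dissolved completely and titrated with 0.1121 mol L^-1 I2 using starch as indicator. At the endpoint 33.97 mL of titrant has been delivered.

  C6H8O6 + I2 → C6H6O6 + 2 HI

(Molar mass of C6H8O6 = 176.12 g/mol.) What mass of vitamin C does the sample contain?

0.6707 g

n(I2) = 0.03397 L × 0.1121 mol/L = 3.808 × 10^-3 mol
n(C6H8O6) = 3.808 × 10^-3 mol (1:1 ratio)
mass of C6H8O6 = 3.808 × 10^-3 × 176.12 g/mol = 0.6707 g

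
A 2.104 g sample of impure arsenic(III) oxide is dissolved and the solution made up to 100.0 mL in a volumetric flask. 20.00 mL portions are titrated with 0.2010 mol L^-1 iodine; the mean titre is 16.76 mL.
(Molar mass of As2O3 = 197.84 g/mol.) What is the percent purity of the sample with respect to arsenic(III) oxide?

As2O3 + 2 I2 + 2 H2O → As2O5 + 4 HI
n(I2) per titration = 0.01676 × 0.2010 = 3.369 × 10^-3 mol
From the 1:2 ratio, n(As2O3) in each aliquot = 1/2 × 3.369 × 10^-3 = 1.684 × 10^-3 mol
n(As2O3) in the whole flask = 1.684 × 10^-3 × 100.0/20.00 = 8.422 × 10^-3 mol
mass of As2O3 = 8.422 × 10^-3 × 197.84 = 1.666 g
% As2O3 = 1.666 / 2.104 × 100 = 79.19 %

79.19 %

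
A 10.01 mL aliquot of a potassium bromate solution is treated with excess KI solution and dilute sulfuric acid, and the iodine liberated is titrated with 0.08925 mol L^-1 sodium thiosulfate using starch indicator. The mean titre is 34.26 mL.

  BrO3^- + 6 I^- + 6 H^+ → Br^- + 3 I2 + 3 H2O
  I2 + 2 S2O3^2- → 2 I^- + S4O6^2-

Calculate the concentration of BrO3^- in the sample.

n(S2O3^2-) = 0.03426 × 0.08925 = 3.058 × 10^-3 mol
n(I2) = n(S2O3^2-)/2 = 1.529 × 10^-3 mol
From the 1:3 ratio, n(BrO3^-) in the aliquot = 1/3 × 1.529 × 10^-3 = 5.096 × 10^-4 mol
[BrO3^-] = 5.096 × 10^-4 / 0.01001 = 0.05091 mol/L

0.05091 mol/L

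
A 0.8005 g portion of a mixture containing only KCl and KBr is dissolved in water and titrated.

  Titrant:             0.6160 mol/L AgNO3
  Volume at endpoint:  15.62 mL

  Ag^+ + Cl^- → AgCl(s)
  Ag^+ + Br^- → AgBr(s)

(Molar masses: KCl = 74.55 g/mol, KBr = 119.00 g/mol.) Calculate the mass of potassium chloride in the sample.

0.5778 g

n(AgNO3) = 0.01562 × 0.6160 = 9.622 × 10^-3 mol
Let x = n(KCl), y = n(KBr).
Titrant: 1x + 1y = 9.622 × 10^-3;  mass: 74.55x + 119.00y = 0.8005
Solving, x = 7.750 × 10^-3 mol, y = 1.871 × 10^-3 mol
mass of KCl = 7.750 × 10^-3 × 74.55 = 0.5778 g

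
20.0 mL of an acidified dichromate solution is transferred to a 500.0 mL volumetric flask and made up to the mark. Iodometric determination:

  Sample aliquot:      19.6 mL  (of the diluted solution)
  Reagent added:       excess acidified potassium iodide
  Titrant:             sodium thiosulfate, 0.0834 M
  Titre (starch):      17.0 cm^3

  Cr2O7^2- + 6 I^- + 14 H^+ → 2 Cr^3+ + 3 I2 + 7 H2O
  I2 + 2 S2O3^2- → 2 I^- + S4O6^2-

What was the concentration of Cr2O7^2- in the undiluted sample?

n(S2O3^2-) = 0.0170 × 0.0834 = 1.42 × 10^-3 mol
n(I2) = n(S2O3^2-)/2 = 7.09 × 10^-4 mol
From the 1:3 ratio, n(Cr2O7^2-) in the aliquot = 1/3 × 7.09 × 10^-4 = 2.36 × 10^-4 mol
[Cr2O7^2-]_dilute = 2.36 × 10^-4 / 0.0196 = 0.0121 mol/L
[Cr2O7^2-]_original = 0.0121 × 500.0/20.0 = 0.301 mol/L

0.301 M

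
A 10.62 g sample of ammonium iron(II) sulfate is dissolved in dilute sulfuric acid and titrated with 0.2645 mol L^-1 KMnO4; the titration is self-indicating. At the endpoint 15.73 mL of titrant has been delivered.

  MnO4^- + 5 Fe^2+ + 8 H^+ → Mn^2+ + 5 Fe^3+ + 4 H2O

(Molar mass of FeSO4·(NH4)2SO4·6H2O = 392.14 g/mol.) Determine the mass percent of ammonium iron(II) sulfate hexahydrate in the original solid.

n(KMnO4) = 0.01573 L × 0.2645 mol/L = 4.161 × 10^-3 mol
From the 5:1 ratio, n(FeSO4·(NH4)2SO4·6H2O) = 5/1 × 4.161 × 10^-3 = 0.02080 mol
mass of FeSO4·(NH4)2SO4·6H2O = 0.02080 × 392.14 g/mol = 8.158 g
% FeSO4·(NH4)2SO4·6H2O = 8.158 / 10.62 × 100 = 76.81 %

76.81 %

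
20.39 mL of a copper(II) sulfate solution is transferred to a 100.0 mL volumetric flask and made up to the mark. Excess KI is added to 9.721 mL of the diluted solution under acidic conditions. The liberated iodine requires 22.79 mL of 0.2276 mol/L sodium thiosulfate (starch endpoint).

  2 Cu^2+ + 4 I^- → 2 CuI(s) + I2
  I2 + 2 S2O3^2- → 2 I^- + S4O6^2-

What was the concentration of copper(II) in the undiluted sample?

2.617 mol/L

n(S2O3^2-) = 0.02279 × 0.2276 = 5.187 × 10^-3 mol
n(I2) = n(S2O3^2-)/2 = 2.594 × 10^-3 mol
From the 2:1 ratio, n(Cu2+) in the aliquot = 2/1 × 2.594 × 10^-3 = 5.187 × 10^-3 mol
[Cu2+]_dilute = 5.187 × 10^-3 / 0.009721 = 0.5336 mol/L
[Cu2+]_original = 0.5336 × 100.0/20.39 = 2.617 mol/L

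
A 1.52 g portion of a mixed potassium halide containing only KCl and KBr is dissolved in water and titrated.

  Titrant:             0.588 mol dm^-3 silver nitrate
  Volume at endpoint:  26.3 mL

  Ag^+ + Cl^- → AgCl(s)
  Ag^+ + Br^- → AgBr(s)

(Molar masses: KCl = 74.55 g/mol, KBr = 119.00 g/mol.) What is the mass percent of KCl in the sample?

n(AgNO3) = 0.0263 × 0.588 = 0.0155 mol
Let x = n(KCl), y = n(KBr).
Titrant: 1x + 1y = 0.0155;  mass: 74.55x + 119.00y = 1.52
Solving, x = 7.21 × 10^-3 mol, y = 8.26 × 10^-3 mol
mass of KCl = 7.21 × 10^-3 × 74.55 = 0.537 g
% KCl = 0.537 / 1.52 × 100 = 35.3 %

35.3 %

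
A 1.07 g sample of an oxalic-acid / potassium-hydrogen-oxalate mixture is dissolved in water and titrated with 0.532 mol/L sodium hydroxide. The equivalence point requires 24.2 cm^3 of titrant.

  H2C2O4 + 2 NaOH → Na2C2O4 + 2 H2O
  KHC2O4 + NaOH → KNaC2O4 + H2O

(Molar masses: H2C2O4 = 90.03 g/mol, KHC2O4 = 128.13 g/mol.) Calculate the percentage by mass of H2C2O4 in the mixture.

n(NaOH) = 0.0242 × 0.532 = 0.0129 mol
Let x = n(H2C2O4), y = n(KHC2O4).
Titrant: 2x + 1y = 0.0129;  mass: 90.03x + 128.13y = 1.07
Solving, x = 3.49 × 10^-3 mol, y = 5.90 × 10^-3 mol
mass of H2C2O4 = 3.49 × 10^-3 × 90.03 = 0.314 g
% H2C2O4 = 0.314 / 1.07 × 100 = 29.3 %

29.3 %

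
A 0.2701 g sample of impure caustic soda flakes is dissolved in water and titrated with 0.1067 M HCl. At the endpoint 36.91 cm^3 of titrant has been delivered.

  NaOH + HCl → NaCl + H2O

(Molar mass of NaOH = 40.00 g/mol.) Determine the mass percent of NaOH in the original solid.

n(HCl) = 0.03691 L × 0.1067 mol/L = 3.938 × 10^-3 mol
n(NaOH) = 3.938 × 10^-3 mol (1:1 ratio)
mass of NaOH = 3.938 × 10^-3 × 40.00 g/mol = 0.1575 g
% NaOH = 0.1575 / 0.2701 × 100 = 58.32 %

58.32 %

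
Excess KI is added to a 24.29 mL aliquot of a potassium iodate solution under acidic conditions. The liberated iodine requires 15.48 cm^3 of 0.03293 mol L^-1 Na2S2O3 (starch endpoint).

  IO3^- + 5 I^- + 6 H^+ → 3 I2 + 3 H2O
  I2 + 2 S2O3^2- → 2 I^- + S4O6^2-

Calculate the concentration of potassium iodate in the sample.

n(S2O3^2-) = 0.01548 × 0.03293 = 5.098 × 10^-4 mol
n(I2) = n(S2O3^2-)/2 = 2.549 × 10^-4 mol
From the 1:3 ratio, n(IO3^-) in the aliquot = 1/3 × 2.549 × 10^-4 = 8.496 × 10^-5 mol
[IO3^-] = 8.496 × 10^-5 / 0.02429 = 0.003498 mol/L

0.003498 mol/L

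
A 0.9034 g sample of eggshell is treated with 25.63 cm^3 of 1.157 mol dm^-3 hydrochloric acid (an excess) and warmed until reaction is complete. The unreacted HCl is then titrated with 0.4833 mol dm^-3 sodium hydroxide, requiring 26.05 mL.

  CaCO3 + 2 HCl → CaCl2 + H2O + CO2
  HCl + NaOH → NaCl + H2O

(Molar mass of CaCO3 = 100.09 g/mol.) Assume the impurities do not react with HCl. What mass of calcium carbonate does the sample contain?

0.8540 g

n(HCl) added = 0.02563 × 1.157 = 0.02965 mol
n(NaOH) used in back-titration = 0.02605 × 0.4833 = 0.01259 mol
n(HCl) left over = 0.01259 mol (1:1 ratio)
n(HCl) consumed by analyte = 0.02965 − 0.01259 = 0.01706 mol
From the 1:2 ratio, n(CaCO3) = 1/2 × 0.01706 = 8.532 × 10^-3 mol
mass of CaCO3 = 8.532 × 10^-3 × 100.09 = 0.8540 g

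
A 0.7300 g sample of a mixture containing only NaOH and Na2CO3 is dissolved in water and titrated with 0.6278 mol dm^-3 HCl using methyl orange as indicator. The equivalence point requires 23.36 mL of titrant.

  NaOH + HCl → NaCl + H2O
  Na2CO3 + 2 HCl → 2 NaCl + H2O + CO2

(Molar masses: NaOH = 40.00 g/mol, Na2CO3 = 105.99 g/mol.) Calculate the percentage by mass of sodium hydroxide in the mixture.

19.90 %

n(HCl) = 0.02336 × 0.6278 = 0.01467 mol
Let x = n(NaOH), y = n(Na2CO3).
Titrant: 1x + 2y = 0.01467;  mass: 40.00x + 105.99y = 0.7300
Solving, x = 3.632 × 10^-3 mol, y = 5.517 × 10^-3 mol
mass of NaOH = 3.632 × 10^-3 × 40.00 = 0.1453 g
% NaOH = 0.1453 / 0.7300 × 100 = 19.90 %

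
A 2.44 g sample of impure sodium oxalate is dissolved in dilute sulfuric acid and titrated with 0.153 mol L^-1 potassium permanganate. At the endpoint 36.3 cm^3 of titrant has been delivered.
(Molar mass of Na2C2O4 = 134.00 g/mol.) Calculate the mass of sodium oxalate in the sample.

1.86 g

2 MnO4^- + 5 C2O4^2- + 16 H^+ → 2 Mn^2+ + 10 CO2 + 8 H2O
n(KMnO4) = 0.0363 L × 0.153 mol/L = 5.55 × 10^-3 mol
From the 5:2 ratio, n(Na2C2O4) = 5/2 × 5.55 × 10^-3 = 0.0139 mol
mass of Na2C2O4 = 0.0139 × 134.00 g/mol = 1.86 g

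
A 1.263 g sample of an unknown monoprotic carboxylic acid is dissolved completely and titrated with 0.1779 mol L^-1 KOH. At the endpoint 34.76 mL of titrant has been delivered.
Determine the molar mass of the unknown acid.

204.2 g/mol

n(KOH) = 0.03476 L × 0.1779 mol/L = 6.184 × 10^-3 mol
n(HA) = 6.184 × 10^-3 mol (1:1 ratio)
M = m / n = 1.263 g / 6.184 × 10^-3 mol = 204.2 g/mol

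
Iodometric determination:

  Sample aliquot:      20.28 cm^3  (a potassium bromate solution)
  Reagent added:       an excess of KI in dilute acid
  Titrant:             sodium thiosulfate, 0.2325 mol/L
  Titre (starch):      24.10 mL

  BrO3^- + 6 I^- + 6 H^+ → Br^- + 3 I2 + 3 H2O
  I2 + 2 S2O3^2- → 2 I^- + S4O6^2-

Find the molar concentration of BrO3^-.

n(S2O3^2-) = 0.02410 × 0.2325 = 5.603 × 10^-3 mol
n(I2) = n(S2O3^2-)/2 = 2.802 × 10^-3 mol
From the 1:3 ratio, n(BrO3^-) in the aliquot = 1/3 × 2.802 × 10^-3 = 9.339 × 10^-4 mol
[BrO3^-] = 9.339 × 10^-4 / 0.02028 = 0.04605 mol/L

0.04605 mol/L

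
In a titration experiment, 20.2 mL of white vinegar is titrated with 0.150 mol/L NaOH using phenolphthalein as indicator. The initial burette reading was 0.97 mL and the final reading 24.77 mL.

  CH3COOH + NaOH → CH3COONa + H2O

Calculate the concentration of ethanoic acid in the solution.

n(NaOH) = 0.0238 L × 0.150 mol/L = 3.57 × 10^-3 mol
n(CH3COOH) = 3.57 × 10^-3 mol (1:1 mole ratio)
[CH3COOH] = 3.57 × 10^-3 mol / 0.0202 L = 0.177 mol/L

0.177 mol/L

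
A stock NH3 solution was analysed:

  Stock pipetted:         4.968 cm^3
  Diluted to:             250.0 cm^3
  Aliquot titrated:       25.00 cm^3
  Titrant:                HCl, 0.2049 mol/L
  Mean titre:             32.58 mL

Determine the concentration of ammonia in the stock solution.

13.44 mol/L

NH3 + HCl → NH4Cl
n(HCl) = 0.03258 × 0.2049 = 6.676 × 10^-3 mol
n(NH3) in the aliquot = 6.676 × 10^-3 mol (1:1 ratio)
[NH3]_dilute = 6.676 × 10^-3 / 0.02500 = 0.2670 mol/L
Dilution factor = 250.0 / 4.968 = 50.32
[NH3]_stock = 0.2670 × 50.32 = 13.44 mol/L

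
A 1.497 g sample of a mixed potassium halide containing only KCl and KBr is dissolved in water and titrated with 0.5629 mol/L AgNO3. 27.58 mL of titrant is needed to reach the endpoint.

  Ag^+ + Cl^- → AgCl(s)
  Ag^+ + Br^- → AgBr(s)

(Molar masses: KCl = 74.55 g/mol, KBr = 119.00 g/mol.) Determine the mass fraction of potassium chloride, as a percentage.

39.26 %

n(AgNO3) = 0.02758 × 0.5629 = 0.01552 mol
Let x = n(KCl), y = n(KBr).
Titrant: 1x + 1y = 0.01552;  mass: 74.55x + 119.00y = 1.497
Solving, x = 7.884 × 10^-3 mol, y = 7.641 × 10^-3 mol
mass of KCl = 7.884 × 10^-3 × 74.55 = 0.5878 g
% KCl = 0.5878 / 1.497 × 100 = 39.26 %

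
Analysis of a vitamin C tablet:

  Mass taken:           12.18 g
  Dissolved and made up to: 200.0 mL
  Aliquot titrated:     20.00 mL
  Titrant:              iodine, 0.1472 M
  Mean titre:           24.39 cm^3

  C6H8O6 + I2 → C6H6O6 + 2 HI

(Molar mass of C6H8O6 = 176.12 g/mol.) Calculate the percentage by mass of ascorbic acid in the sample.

n(I2) per titration = 0.02439 × 0.1472 = 3.590 × 10^-3 mol
n(C6H8O6) in each aliquot = 3.590 × 10^-3 mol (1:1 ratio)
n(C6H8O6) in the whole flask = 3.590 × 10^-3 × 200.0/20.00 = 0.03590 mol
mass of C6H8O6 = 0.03590 × 176.12 = 6.323 g
% C6H8O6 = 6.323 / 12.18 × 100 = 51.91 %

51.91 %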